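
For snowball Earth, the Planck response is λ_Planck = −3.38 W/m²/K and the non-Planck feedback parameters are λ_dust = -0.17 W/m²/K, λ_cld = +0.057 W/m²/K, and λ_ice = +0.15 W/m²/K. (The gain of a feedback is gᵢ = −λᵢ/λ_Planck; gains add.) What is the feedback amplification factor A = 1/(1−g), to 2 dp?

Convert to gains: g_dust = -0.17/3.38 = -0.0503; g_cld = 0.057/3.38 = 0.01686; g_ice = 0.15/3.38 = 0.04438.
Total gain g = 0.01094.
A = 1/(1 − 0.01094) = 1.01.

1.01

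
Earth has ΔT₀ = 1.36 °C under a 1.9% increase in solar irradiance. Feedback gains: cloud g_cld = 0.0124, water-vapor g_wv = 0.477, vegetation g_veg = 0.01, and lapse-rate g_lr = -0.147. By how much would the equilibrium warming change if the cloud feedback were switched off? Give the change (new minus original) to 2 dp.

Original: g = 0.3524, ΔT = 1.36/(1−0.3524) = 2.1001 °C.
Without cloud: g' = 0.34, ΔT' = 1.36/(1−0.34) = 2.0606 °C.
Change = 2.0606 − 2.1001 = -0.04 °C.

-0.04 °C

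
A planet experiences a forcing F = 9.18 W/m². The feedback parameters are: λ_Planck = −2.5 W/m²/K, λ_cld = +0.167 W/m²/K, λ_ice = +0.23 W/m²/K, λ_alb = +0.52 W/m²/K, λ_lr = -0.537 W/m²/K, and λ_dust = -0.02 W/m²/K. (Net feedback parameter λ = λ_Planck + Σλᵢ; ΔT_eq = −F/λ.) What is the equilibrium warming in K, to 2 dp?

4.29 K

Net feedback parameter λ = (−2.5) + (+0.167) + (+0.23) + (+0.52) + (-0.537) + (-0.02) = -2.14 W/m²/K.
ΔT = −F/λ = −9.18/(-2.14) = 4.29 K.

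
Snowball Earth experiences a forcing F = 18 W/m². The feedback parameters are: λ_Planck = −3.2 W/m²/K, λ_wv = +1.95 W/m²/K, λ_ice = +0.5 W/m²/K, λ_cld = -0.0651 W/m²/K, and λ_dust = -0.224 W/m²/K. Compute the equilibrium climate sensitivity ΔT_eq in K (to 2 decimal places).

17.32 K

Net feedback parameter λ = (−3.2) + (+1.95) + (+0.5) + (-0.0651) + (-0.224) = -1.0391 W/m²/K.
ΔT = −F/λ = −18/(-1.0391) = 17.32 K.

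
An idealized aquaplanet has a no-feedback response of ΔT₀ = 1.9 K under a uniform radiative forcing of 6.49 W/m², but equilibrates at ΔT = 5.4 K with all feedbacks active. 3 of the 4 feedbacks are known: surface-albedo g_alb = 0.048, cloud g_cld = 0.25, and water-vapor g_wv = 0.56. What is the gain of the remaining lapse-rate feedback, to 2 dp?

Amplification A = ΔT/ΔT₀ = 5.4/1.9 = 2.842.
Total gain g = 1 − 1/A = 1 − 1/2.842 = 0.6481.
Known gains sum to 0.048 + 0.25 + 0.56 = 0.858.
g_lr = 0.6481 − 0.858 = -0.21.

-0.21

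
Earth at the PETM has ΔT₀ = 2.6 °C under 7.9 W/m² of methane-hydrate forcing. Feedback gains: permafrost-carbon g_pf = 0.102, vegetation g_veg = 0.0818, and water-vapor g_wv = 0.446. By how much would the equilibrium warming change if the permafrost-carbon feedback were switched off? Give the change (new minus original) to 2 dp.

-1.52 °C

Original: g = 0.6298, ΔT = 2.6/(1−0.6298) = 7.0232 °C.
Without permafrost-carbon: g' = 0.5278, ΔT' = 2.6/(1−0.5278) = 5.5061 °C.
Change = 5.5061 − 7.0232 = -1.52 °C.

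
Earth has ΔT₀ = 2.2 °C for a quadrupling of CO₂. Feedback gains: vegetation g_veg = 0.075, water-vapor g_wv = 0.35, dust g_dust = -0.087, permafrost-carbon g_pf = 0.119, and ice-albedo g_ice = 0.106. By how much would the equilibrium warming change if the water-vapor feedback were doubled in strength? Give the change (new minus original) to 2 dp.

Original: g = 0.563, ΔT = 2.2/(1−0.563) = 5.0343 °C.
With doubled water-vapor: g' = 0.913, ΔT' = 2.2/(1−0.913) = 25.2874 °C.
Change = 25.2874 − 5.0343 = 20.25 °C.

20.25 °C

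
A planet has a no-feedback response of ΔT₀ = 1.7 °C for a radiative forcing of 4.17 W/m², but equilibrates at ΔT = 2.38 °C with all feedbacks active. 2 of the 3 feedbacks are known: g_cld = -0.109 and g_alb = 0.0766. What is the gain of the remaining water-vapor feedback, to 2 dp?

Amplification A = ΔT/ΔT₀ = 2.38/1.7 = 1.4.
Total gain g = 1 − 1/A = 1 − 1/1.4 = 0.2857.
Known gains sum to -0.109 + 0.0766 = -0.0324.
g_wv = 0.2857 + 0.0324 = 0.32.

0.32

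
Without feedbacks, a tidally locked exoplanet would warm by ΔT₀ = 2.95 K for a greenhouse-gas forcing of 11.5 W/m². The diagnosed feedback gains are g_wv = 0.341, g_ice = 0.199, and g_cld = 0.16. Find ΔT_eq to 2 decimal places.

9.83 K

Total gain g = 0.341 + 0.199 + 0.16 = 0.7.
Amplification A = 1/(1 − 0.7) = 3.333.
ΔT = 2.95 × 3.333 = 9.83 K.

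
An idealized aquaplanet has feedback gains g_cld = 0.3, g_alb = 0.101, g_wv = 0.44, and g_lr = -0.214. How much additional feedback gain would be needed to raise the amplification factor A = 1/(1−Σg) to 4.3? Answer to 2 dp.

Current total gain = 0.627.
Target gain for A = 4.3: g* = 1 − 1/4.3 = 0.7674.
Additional gain needed = 0.7674 − 0.627 = 0.14.

0.14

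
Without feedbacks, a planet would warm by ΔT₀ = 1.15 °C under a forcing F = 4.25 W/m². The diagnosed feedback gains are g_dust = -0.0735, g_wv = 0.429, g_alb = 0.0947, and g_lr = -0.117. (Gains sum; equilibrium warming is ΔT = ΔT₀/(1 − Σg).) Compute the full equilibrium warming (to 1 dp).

Total gain g = -0.0735 + 0.429 + 0.0947 − 0.117 = 0.3332.
Amplification A = 1/(1 − 0.3332) = 1.5.
ΔT = 1.15 × 1.5 = 1.7 °C.

1.7 °C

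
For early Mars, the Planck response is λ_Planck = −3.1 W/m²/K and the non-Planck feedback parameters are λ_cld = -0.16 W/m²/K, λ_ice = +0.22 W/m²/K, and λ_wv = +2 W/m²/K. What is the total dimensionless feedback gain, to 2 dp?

0.66

Convert to gains: g_cld = -0.16/3.1 = -0.05161; g_ice = 0.22/3.1 = 0.07097; g_wv = 2/3.1 = 0.6452.
Total gain g = 0.66456.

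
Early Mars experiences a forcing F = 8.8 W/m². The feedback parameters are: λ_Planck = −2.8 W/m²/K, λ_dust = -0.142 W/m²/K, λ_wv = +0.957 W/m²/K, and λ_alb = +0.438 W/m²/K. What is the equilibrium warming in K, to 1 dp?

Net feedback parameter λ = (−2.8) + (-0.142) + (+0.957) + (+0.438) = -1.547 W/m²/K.
ΔT = −F/λ = −8.8/(-1.547) = 5.7 K.

5.7 K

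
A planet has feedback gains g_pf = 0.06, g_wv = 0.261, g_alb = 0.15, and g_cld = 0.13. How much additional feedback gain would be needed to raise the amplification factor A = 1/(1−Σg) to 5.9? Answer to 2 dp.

Current total gain = 0.601.
Target gain for A = 5.9: g* = 1 − 1/5.9 = 0.8305.
Additional gain needed = 0.8305 − 0.601 = 0.23.

0.23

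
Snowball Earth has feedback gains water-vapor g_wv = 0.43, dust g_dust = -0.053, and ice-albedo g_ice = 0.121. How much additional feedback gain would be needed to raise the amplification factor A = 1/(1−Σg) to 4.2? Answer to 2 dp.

Current total gain = 0.498.
Target gain for A = 4.2: g* = 1 − 1/4.2 = 0.7619.
Additional gain needed = 0.7619 − 0.498 = 0.26.

0.26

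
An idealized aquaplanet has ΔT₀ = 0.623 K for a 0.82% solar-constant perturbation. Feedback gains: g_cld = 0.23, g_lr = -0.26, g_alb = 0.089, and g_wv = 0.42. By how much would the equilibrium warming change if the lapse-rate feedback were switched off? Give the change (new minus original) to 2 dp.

1.19 K

Original: g = 0.479, ΔT = 0.623/(1−0.479) = 1.1958 K.
Without lapse-rate: g' = 0.739, ΔT' = 0.623/(1−0.739) = 2.3870 K.
Change = 2.3870 − 1.1958 = 1.19 K.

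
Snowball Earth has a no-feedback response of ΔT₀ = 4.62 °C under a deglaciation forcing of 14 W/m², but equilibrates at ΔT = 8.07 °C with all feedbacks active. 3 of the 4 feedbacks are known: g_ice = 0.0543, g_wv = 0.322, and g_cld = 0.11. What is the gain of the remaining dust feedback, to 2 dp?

Amplification A = ΔT/ΔT₀ = 8.07/4.62 = 1.747.
Total gain g = 1 − 1/A = 1 − 1/1.747 = 0.4276.
Known gains sum to 0.0543 + 0.322 + 0.11 = 0.4863.
g_dust = 0.4276 − 0.4863 = -0.06.

-0.06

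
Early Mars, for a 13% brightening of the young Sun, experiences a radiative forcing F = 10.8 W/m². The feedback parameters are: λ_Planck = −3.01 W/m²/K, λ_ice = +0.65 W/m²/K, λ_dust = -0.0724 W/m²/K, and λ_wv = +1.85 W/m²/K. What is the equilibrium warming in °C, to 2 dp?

18.54 °C

Net feedback parameter λ = (−3.01) + (+0.65) + (-0.0724) + (+1.85) = -0.5824 W/m²/K.
ΔT = −F/λ = −10.8/(-0.5824) = 18.54 °C.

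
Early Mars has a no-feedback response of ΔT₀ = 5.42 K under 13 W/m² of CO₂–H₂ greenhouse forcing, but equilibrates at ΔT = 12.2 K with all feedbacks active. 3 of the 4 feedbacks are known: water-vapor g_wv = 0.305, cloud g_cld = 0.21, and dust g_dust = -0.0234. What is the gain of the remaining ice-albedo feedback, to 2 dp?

0.06

Amplification A = ΔT/ΔT₀ = 12.2/5.42 = 2.251.
Total gain g = 1 − 1/A = 1 − 1/2.251 = 0.5558.
Known gains sum to 0.305 + 0.21 − 0.0234 = 0.4916.
g_ice = 0.5558 − 0.4916 = 0.06.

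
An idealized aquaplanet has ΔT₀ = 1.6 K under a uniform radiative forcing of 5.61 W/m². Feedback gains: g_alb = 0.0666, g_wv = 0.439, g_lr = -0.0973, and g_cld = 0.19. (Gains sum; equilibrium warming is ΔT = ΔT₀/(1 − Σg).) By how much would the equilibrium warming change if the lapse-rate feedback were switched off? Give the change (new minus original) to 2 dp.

Original: g = 0.5983, ΔT = 1.6/(1−0.5983) = 3.9831 K.
Without lapse-rate: g' = 0.6956, ΔT' = 1.6/(1−0.6956) = 5.2562 K.
Change = 5.2562 − 3.9831 = 1.27 K.

1.27 K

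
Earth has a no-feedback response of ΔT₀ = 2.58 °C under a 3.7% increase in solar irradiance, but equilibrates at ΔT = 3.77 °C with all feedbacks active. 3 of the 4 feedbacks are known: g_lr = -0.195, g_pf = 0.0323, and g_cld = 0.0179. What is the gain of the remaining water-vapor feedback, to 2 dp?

0.46

Amplification A = ΔT/ΔT₀ = 3.77/2.58 = 1.461.
Total gain g = 1 − 1/A = 1 − 1/1.461 = 0.3155.
Known gains sum to -0.195 + 0.0323 + 0.0179 = -0.1448.
g_wv = 0.3155 + 0.1448 = 0.46.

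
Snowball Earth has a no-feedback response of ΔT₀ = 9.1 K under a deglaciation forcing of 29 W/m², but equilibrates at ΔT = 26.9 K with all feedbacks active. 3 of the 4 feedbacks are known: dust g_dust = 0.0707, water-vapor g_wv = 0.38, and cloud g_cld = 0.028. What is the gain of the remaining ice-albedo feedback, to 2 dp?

Amplification A = ΔT/ΔT₀ = 26.9/9.1 = 2.956.
Total gain g = 1 − 1/A = 1 − 1/2.956 = 0.6617.
Known gains sum to 0.0707 + 0.38 + 0.028 = 0.4787.
g_ice = 0.6617 − 0.4787 = 0.18.

0.18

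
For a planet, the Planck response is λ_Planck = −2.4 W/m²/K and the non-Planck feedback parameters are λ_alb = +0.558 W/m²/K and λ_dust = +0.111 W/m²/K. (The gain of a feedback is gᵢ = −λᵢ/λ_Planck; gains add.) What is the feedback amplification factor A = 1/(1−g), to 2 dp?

Convert to gains: g_alb = 0.558/2.4 = 0.2325; g_dust = 0.111/2.4 = 0.04625.
Total gain g = 0.27875.
A = 1/(1 − 0.27875) = 1.39.

1.39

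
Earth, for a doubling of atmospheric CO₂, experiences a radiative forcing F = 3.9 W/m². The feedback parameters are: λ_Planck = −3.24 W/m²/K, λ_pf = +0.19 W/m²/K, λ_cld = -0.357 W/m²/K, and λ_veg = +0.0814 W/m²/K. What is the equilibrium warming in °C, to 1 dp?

1.2 °C

Net feedback parameter λ = (−3.24) + (+0.19) + (-0.357) + (+0.0814) = -3.3256 W/m²/K.
ΔT = −F/λ = −3.9/(-3.3256) = 1.2 °C.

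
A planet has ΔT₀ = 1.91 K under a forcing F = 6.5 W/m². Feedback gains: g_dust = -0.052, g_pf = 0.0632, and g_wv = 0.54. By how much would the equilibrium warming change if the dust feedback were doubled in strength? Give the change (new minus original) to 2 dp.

Original: g = 0.5512, ΔT = 1.91/(1−0.5512) = 4.2558 K.
With doubled dust: g' = 0.4992, ΔT' = 1.91/(1−0.4992) = 3.8139 K.
Change = 3.8139 − 4.2558 = -0.44 K.

-0.44 K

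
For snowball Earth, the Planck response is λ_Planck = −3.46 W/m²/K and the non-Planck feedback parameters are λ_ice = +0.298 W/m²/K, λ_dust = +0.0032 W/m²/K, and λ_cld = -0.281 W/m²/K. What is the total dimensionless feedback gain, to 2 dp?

0.01

Convert to gains: g_ice = 0.298/3.46 = 0.08613; g_dust = 0.0032/3.46 = 0.000925; g_cld = -0.281/3.46 = -0.08121.
Total gain g = 0.005845.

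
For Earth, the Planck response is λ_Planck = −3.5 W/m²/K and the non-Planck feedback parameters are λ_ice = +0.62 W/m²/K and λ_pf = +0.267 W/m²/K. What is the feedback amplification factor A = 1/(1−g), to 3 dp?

1.339

Convert to gains: g_ice = 0.62/3.5 = 0.1771; g_pf = 0.267/3.5 = 0.07629.
Total gain g = 0.25339.
A = 1/(1 − 0.25339) = 1.339.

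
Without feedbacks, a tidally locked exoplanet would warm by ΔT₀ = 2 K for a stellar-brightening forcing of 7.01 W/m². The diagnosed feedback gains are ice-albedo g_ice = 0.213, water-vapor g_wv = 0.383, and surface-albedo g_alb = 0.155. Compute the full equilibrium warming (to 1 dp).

Total gain g = 0.213 + 0.383 + 0.155 = 0.751.
Amplification A = 1/(1 − 0.751) = 4.016.
ΔT = 2 × 4.016 = 8.0 K.

8.0 K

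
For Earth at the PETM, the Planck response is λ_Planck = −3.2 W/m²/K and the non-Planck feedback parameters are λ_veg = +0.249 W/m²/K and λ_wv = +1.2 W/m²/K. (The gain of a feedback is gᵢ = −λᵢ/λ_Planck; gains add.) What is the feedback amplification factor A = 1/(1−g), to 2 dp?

Convert to gains: g_veg = 0.249/3.2 = 0.07781; g_wv = 1.2/3.2 = 0.375.
Total gain g = 0.45281.
A = 1/(1 − 0.45281) = 1.83.

1.83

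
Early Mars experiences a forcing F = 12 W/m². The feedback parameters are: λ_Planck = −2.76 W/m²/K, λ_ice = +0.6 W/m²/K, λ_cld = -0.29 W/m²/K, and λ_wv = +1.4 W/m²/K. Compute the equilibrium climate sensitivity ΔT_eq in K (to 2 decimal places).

11.43 K

Net feedback parameter λ = (−2.76) + (+0.6) + (-0.29) + (+1.4) = -1.05 W/m²/K.
ΔT = −F/λ = −12/(-1.05) = 11.43 K.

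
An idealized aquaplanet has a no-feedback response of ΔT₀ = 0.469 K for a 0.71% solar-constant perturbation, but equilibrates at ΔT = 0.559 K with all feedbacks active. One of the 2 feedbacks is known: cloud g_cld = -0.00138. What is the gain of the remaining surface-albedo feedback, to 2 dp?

Amplification A = ΔT/ΔT₀ = 0.559/0.469 = 1.192.
Total gain g = 1 − 1/A = 1 − 1/1.192 = 0.1611.
The known gain is -0.00138.
g_alb = 0.1611 + 0.00138 = 0.16.

0.16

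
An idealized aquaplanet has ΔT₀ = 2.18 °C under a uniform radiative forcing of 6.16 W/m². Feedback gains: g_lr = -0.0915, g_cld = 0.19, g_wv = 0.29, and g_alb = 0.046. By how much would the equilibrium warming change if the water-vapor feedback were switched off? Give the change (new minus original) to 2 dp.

Original: g = 0.4345, ΔT = 2.18/(1−0.4345) = 3.8550 °C.
Without water-vapor: g' = 0.1445, ΔT' = 2.18/(1−0.1445) = 2.5482 °C.
Change = 2.5482 − 3.8550 = -1.31 °C.

-1.31 °C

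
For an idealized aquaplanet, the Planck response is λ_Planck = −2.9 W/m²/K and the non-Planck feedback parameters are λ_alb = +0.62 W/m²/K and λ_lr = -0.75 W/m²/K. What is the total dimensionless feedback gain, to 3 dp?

-0.045

Convert to gains: g_alb = 0.62/2.9 = 0.2138; g_lr = -0.75/2.9 = -0.2586.
Total gain g = -0.0448.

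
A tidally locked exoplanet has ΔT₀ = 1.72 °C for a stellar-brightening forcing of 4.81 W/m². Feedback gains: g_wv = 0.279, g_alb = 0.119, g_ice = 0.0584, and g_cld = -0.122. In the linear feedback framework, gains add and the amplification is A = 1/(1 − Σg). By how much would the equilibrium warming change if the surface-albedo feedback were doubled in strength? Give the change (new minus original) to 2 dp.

0.56 °C

Original: g = 0.3344, ΔT = 1.72/(1−0.3344) = 2.5841 °C.
With doubled surface-albedo: g' = 0.4534, ΔT' = 1.72/(1−0.4534) = 3.1467 °C.
Change = 3.1467 − 2.5841 = 0.56 °C.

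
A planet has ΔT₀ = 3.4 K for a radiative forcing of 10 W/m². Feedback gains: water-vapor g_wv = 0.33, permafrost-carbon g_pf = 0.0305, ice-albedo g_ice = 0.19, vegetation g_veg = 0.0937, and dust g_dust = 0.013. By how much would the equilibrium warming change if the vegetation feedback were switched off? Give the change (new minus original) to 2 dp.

Original: g = 0.6572, ΔT = 3.4/(1−0.6572) = 9.9183 K.
Without vegetation: g' = 0.5635, ΔT' = 3.4/(1−0.5635) = 7.7892 K.
Change = 7.7892 − 9.9183 = -2.13 K.

-2.13 K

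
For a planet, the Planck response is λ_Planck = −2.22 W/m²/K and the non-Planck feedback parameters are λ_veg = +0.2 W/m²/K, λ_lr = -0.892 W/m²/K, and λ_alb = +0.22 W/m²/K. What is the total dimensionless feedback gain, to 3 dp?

-0.213

Convert to gains: g_veg = 0.2/2.22 = 0.09009; g_lr = -0.892/2.22 = -0.4018; g_alb = 0.22/2.22 = 0.0991.
Total gain g = -0.21261.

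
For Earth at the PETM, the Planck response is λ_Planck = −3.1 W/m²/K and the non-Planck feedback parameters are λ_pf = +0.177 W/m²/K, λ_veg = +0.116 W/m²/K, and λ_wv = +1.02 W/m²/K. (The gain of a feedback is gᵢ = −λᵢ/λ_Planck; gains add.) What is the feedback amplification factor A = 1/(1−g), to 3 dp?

1.735

Convert to gains: g_pf = 0.177/3.1 = 0.0571; g_veg = 0.116/3.1 = 0.03742; g_wv = 1.02/3.1 = 0.329.
Total gain g = 0.42352.
A = 1/(1 − 0.42352) = 1.735.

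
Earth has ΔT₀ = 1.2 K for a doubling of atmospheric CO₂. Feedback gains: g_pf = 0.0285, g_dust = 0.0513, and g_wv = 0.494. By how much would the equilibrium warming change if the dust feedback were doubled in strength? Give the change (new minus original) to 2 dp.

Original: g = 0.5738, ΔT = 1.2/(1−0.5738) = 2.8156 K.
With doubled dust: g' = 0.6251, ΔT' = 1.2/(1−0.6251) = 3.2009 K.
Change = 3.2009 − 2.8156 = 0.39 K.

0.39 K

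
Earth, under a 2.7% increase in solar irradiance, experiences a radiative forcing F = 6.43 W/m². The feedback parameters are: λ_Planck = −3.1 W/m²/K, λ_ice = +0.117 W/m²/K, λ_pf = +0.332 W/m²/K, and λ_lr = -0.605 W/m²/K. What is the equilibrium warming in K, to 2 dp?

1.97 K

Net feedback parameter λ = (−3.1) + (+0.117) + (+0.332) + (-0.605) = -3.256 W/m²/K.
ΔT = −F/λ = −6.43/(-3.256) = 1.97 K.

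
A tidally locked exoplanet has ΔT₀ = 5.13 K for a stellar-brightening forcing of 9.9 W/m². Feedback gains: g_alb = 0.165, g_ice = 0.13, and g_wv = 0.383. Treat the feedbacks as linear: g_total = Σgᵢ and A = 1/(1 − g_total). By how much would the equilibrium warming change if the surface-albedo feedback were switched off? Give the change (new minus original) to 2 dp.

-5.40 K

Original: g = 0.678, ΔT = 5.13/(1−0.678) = 15.9317 K.
Without surface-albedo: g' = 0.513, ΔT' = 5.13/(1−0.513) = 10.5339 K.
Change = 10.5339 − 15.9317 = -5.40 K.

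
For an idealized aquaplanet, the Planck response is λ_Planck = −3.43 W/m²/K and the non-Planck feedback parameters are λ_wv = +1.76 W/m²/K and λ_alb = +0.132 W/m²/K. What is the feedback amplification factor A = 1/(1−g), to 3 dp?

2.230

Convert to gains: g_wv = 1.76/3.43 = 0.5131; g_alb = 0.132/3.43 = 0.03848.
Total gain g = 0.55158.
A = 1/(1 − 0.55158) = 2.230.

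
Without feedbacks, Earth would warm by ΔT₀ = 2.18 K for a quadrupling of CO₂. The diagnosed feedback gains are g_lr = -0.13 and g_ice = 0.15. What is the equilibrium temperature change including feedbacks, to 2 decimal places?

Total gain g = -0.13 + 0.15 = 0.02.
Amplification A = 1/(1 − 0.02) = 1.02.
ΔT = 2.18 × 1.02 = 2.22 K.

2.22 K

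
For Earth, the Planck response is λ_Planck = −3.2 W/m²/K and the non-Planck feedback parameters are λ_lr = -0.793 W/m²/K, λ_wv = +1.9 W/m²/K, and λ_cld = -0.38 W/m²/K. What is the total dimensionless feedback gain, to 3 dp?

0.227

Convert to gains: g_lr = -0.793/3.2 = -0.2478; g_wv = 1.9/3.2 = 0.5937; g_cld = -0.38/3.2 = -0.1187.
Total gain g = 0.2272.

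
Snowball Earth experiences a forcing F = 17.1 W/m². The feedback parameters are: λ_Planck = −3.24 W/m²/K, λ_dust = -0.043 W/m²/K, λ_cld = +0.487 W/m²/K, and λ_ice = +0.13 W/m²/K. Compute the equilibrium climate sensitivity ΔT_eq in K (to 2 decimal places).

Net feedback parameter λ = (−3.24) + (-0.043) + (+0.487) + (+0.13) = -2.666 W/m²/K.
ΔT = −F/λ = −17.1/(-2.666) = 6.41 K.

6.41 K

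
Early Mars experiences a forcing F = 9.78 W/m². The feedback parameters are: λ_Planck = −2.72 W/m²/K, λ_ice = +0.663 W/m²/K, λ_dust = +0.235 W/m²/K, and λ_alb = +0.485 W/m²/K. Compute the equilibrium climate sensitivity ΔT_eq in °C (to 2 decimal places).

Net feedback parameter λ = (−2.72) + (+0.663) + (+0.235) + (+0.485) = -1.337 W/m²/K.
ΔT = −F/λ = −9.78/(-1.337) = 7.31 °C.

7.31 °C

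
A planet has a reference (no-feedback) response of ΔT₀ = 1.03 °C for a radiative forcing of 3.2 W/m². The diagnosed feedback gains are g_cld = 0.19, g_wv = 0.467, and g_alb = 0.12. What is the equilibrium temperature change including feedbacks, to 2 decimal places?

4.62 °C

Total gain g = 0.19 + 0.467 + 0.12 = 0.777.
Amplification A = 1/(1 − 0.777) = 4.484.
ΔT = 1.03 × 4.484 = 4.62 °C.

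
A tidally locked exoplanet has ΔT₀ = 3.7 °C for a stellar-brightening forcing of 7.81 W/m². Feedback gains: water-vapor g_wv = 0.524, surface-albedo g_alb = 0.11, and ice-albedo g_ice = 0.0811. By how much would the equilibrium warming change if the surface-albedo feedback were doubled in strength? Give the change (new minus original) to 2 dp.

8.17 °C

Original: g = 0.7151, ΔT = 3.7/(1−0.7151) = 12.9870 °C.
With doubled surface-albedo: g' = 0.8251, ΔT' = 3.7/(1−0.8251) = 21.1549 °C.
Change = 21.1549 − 12.9870 = 8.17 °C.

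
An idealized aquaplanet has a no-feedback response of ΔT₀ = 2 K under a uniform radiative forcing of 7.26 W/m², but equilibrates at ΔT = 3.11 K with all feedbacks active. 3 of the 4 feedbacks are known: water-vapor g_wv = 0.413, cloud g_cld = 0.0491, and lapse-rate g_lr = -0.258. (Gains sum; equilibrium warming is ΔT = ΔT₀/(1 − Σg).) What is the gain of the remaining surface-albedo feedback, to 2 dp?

Amplification A = ΔT/ΔT₀ = 3.11/2 = 1.555.
Total gain g = 1 − 1/A = 1 − 1/1.555 = 0.3569.
Known gains sum to 0.413 + 0.0491 − 0.258 = 0.2041.
g_alb = 0.3569 − 0.2041 = 0.15.

0.15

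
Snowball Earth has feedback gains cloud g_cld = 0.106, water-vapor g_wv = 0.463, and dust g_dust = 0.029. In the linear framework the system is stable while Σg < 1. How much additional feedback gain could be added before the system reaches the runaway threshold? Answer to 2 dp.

0.40

Current total gain = 0.106 + 0.463 + 0.029 = 0.598.
Margin to runaway = 1 − 0.598 = 0.40.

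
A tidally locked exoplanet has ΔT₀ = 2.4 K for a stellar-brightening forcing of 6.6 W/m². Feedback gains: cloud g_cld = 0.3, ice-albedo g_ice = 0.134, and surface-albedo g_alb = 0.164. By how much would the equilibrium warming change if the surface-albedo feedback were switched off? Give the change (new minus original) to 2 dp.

Original: g = 0.598, ΔT = 2.4/(1−0.598) = 5.9701 K.
Without surface-albedo: g' = 0.434, ΔT' = 2.4/(1−0.434) = 4.2403 K.
Change = 4.2403 − 5.9701 = -1.73 K.

-1.73 K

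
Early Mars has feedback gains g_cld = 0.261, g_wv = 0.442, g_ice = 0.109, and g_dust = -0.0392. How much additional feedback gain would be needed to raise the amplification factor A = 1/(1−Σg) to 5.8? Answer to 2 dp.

Current total gain = 0.7728.
Target gain for A = 5.8: g* = 1 − 1/5.8 = 0.8276.
Additional gain needed = 0.8276 − 0.7728 = 0.05.

0.05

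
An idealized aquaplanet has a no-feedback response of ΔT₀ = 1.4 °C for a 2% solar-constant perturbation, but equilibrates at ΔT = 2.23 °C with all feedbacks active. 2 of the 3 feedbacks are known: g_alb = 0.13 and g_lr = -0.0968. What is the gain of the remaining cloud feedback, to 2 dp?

0.34

Amplification A = ΔT/ΔT₀ = 2.23/1.4 = 1.593.
Total gain g = 1 − 1/A = 1 − 1/1.593 = 0.3723.
Known gains sum to 0.13 − 0.0968 = 0.0332.
g_cld = 0.3723 − 0.0332 = 0.34.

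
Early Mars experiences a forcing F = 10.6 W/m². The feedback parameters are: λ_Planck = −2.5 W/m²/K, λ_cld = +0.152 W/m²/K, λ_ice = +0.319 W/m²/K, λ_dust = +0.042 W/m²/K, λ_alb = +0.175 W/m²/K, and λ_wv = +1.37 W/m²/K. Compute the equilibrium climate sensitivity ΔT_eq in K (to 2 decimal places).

23.98 K

Net feedback parameter λ = (−2.5) + (+0.152) + (+0.319) + (+0.042) + (+0.175) + (+1.37) = -0.442 W/m²/K.
ΔT = −F/λ = −10.6/(-0.442) = 23.98 K.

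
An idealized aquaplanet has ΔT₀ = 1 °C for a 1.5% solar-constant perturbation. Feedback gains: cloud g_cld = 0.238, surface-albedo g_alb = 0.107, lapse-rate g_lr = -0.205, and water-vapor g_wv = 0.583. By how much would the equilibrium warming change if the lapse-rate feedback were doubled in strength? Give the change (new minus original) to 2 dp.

-1.54 °C

Original: g = 0.723, ΔT = 1/(1−0.723) = 3.6101 °C.
With doubled lapse-rate: g' = 0.518, ΔT' = 1/(1−0.518) = 2.0747 °C.
Change = 2.0747 − 3.6101 = -1.54 °C.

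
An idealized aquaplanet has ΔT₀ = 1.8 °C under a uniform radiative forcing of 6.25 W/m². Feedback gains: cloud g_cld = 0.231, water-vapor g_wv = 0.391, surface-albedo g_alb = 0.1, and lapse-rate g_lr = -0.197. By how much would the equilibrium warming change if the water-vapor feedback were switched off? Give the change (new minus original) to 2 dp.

Original: g = 0.525, ΔT = 1.8/(1−0.525) = 3.7895 °C.
Without water-vapor: g' = 0.134, ΔT' = 1.8/(1−0.134) = 2.0785 °C.
Change = 2.0785 − 3.7895 = -1.71 °C.

-1.71 °C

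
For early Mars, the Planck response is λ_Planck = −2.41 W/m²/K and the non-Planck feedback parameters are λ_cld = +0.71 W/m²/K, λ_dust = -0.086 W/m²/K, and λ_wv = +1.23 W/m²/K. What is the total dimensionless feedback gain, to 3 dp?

Convert to gains: g_cld = 0.71/2.41 = 0.2946; g_dust = -0.086/2.41 = -0.03568; g_wv = 1.23/2.41 = 0.5104.
Total gain g = 0.76932.

0.769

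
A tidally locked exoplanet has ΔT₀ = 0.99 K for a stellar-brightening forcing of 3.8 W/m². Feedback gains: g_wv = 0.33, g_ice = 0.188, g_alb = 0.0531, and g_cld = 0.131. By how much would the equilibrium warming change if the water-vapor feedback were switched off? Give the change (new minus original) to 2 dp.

Original: g = 0.7021, ΔT = 0.99/(1−0.7021) = 3.3233 K.
Without water-vapor: g' = 0.3721, ΔT' = 0.99/(1−0.3721) = 1.5767 K.
Change = 1.5767 − 3.3233 = -1.75 K.

-1.75 K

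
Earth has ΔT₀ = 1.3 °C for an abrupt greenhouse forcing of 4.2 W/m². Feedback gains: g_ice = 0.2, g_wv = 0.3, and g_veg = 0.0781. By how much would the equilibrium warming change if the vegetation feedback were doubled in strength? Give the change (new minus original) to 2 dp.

0.70 °C

Original: g = 0.5781, ΔT = 1.3/(1−0.5781) = 3.0813 °C.
With doubled vegetation: g' = 0.6562, ΔT' = 1.3/(1−0.6562) = 3.7813 °C.
Change = 3.7813 − 3.0813 = 0.70 °C.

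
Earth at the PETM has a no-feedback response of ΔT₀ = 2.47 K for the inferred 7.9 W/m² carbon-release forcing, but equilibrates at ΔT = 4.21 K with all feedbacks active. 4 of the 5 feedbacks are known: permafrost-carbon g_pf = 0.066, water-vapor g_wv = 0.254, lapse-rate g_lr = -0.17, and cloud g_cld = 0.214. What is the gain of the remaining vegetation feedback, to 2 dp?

Amplification A = ΔT/ΔT₀ = 4.21/2.47 = 1.704.
Total gain g = 1 − 1/A = 1 − 1/1.704 = 0.4131.
Known gains sum to 0.066 + 0.254 − 0.17 + 0.214 = 0.364.
g_veg = 0.4131 − 0.364 = 0.05.

0.05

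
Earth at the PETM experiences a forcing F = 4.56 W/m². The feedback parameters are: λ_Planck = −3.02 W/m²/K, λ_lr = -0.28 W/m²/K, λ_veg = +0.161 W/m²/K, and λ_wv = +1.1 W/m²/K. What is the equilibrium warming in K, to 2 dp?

2.24 K

Net feedback parameter λ = (−3.02) + (-0.28) + (+0.161) + (+1.1) = -2.039 W/m²/K.
ΔT = −F/λ = −4.56/(-2.039) = 2.24 K.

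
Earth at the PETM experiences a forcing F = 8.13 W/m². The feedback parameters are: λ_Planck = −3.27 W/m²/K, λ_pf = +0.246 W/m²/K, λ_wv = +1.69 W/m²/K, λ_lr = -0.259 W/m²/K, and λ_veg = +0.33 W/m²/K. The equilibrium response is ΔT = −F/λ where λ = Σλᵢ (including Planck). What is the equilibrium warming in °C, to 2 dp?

Net feedback parameter λ = (−3.27) + (+0.246) + (+1.69) + (-0.259) + (+0.33) = -1.263 W/m²/K.
ΔT = −F/λ = −8.13/(-1.263) = 6.44 °C.

6.44 °C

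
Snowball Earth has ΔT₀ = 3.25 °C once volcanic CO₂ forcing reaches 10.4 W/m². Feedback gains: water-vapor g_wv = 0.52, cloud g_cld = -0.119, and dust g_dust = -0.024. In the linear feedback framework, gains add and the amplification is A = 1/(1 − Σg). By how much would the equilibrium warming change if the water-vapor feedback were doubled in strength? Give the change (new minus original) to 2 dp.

Original: g = 0.377, ΔT = 3.25/(1−0.377) = 5.2167 °C.
With doubled water-vapor: g' = 0.897, ΔT' = 3.25/(1−0.897) = 31.5534 °C.
Change = 31.5534 − 5.2167 = 26.34 °C.

26.34 °C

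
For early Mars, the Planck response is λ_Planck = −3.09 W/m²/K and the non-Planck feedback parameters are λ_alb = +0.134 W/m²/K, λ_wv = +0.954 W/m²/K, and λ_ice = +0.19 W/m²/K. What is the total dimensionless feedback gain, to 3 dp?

Convert to gains: g_alb = 0.134/3.09 = 0.04337; g_wv = 0.954/3.09 = 0.3087; g_ice = 0.19/3.09 = 0.06149.
Total gain g = 0.41356.

0.414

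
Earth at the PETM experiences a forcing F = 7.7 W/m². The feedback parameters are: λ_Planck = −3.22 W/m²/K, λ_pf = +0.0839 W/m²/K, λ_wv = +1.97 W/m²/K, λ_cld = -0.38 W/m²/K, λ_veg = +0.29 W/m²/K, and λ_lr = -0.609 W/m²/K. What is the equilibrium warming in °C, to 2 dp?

4.13 °C

Net feedback parameter λ = (−3.22) + (+0.0839) + (+1.97) + (-0.38) + (+0.29) + (-0.609) = -1.8651 W/m²/K.
ΔT = −F/λ = −7.7/(-1.8651) = 4.13 °C.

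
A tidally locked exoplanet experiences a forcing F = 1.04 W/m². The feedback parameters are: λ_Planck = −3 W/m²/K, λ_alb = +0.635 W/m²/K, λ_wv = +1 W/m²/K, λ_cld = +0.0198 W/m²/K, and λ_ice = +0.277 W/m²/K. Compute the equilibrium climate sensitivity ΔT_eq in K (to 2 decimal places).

0.97 K

Net feedback parameter λ = (−3) + (+0.635) + (+1) + (+0.0198) + (+0.277) = -1.0682 W/m²/K.
ΔT = −F/λ = −1.04/(-1.0682) = 0.97 K.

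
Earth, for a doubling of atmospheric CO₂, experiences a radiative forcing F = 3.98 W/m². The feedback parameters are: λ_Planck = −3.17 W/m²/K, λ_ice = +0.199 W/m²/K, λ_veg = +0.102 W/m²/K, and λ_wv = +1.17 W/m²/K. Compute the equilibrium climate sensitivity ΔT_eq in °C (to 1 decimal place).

Net feedback parameter λ = (−3.17) + (+0.199) + (+0.102) + (+1.17) = -1.699 W/m²/K.
ΔT = −F/λ = −3.98/(-1.699) = 2.3 °C.

2.3 °C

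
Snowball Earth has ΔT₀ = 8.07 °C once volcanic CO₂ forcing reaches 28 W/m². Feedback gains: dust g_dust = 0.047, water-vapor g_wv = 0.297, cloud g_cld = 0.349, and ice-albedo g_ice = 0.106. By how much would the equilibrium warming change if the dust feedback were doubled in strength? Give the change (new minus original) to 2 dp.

12.25 °C

Original: g = 0.799, ΔT = 8.07/(1−0.799) = 40.1493 °C.
With doubled dust: g' = 0.846, ΔT' = 8.07/(1−0.846) = 52.4026 °C.
Change = 52.4026 − 40.1493 = 12.25 °C.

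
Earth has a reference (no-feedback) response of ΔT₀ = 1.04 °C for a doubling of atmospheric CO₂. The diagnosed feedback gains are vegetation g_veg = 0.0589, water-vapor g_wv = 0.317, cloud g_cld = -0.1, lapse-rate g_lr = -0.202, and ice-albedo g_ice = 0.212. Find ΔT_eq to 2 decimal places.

Total gain g = 0.0589 + 0.317 − 0.1 − 0.202 + 0.212 = 0.2859.
Amplification A = 1/(1 − 0.2859) = 1.4.
ΔT = 1.04 × 1.4 = 1.46 °C.

1.46 °C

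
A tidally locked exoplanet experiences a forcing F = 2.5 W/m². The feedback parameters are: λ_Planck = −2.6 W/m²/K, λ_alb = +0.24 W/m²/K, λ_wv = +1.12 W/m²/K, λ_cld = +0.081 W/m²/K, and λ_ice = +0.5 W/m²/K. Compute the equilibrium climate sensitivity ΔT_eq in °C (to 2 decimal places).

Net feedback parameter λ = (−2.6) + (+0.24) + (+1.12) + (+0.081) + (+0.5) = -0.659 W/m²/K.
ΔT = −F/λ = −2.5/(-0.659) = 3.79 °C.

3.79 °C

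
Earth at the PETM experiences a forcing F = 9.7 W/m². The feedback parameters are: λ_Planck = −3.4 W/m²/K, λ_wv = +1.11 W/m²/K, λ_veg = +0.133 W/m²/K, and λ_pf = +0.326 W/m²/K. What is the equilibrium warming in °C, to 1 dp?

Net feedback parameter λ = (−3.4) + (+1.11) + (+0.133) + (+0.326) = -1.831 W/m²/K.
ΔT = −F/λ = −9.7/(-1.831) = 5.3 °C.

5.3 °C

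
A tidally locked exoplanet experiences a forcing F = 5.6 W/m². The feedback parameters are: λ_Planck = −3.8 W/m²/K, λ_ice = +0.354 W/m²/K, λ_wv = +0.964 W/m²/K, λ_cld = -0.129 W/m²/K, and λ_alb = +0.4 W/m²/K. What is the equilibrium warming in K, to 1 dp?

2.5 K

Net feedback parameter λ = (−3.8) + (+0.354) + (+0.964) + (-0.129) + (+0.4) = -2.211 W/m²/K.
ΔT = −F/λ = −5.6/(-2.211) = 2.5 K.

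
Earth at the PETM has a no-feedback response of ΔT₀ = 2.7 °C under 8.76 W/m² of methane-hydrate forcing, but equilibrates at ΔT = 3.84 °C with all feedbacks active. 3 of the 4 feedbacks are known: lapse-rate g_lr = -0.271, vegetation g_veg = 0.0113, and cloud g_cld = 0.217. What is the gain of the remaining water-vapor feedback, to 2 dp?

Amplification A = ΔT/ΔT₀ = 3.84/2.7 = 1.422.
Total gain g = 1 − 1/A = 1 − 1/1.422 = 0.2968.
Known gains sum to -0.271 + 0.0113 + 0.217 = -0.0427.
g_wv = 0.2968 + 0.0427 = 0.34.

0.34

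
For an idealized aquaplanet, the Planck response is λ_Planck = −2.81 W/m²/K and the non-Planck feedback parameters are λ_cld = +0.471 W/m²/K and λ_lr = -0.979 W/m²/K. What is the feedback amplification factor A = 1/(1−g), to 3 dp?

Convert to gains: g_cld = 0.471/2.81 = 0.1676; g_lr = -0.979/2.81 = -0.3484.
Total gain g = -0.1808.
A = 1/(1 + 0.1808) = 0.847.

0.847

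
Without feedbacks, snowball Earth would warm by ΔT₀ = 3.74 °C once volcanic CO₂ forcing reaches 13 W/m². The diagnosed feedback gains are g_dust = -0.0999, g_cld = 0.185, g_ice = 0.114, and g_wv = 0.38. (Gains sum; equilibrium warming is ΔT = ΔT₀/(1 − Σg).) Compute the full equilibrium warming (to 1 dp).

8.9 °C

Total gain g = -0.0999 + 0.185 + 0.114 + 0.38 = 0.5791.
Amplification A = 1/(1 − 0.5791) = 2.376.
ΔT = 3.74 × 2.376 = 8.9 °C.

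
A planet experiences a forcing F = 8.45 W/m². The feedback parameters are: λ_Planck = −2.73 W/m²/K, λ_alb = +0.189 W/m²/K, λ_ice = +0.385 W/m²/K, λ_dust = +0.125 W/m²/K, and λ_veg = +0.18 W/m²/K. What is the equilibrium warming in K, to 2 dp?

Net feedback parameter λ = (−2.73) + (+0.189) + (+0.385) + (+0.125) + (+0.18) = -1.851 W/m²/K.
ΔT = −F/λ = −8.45/(-1.851) = 4.57 K.

4.57 K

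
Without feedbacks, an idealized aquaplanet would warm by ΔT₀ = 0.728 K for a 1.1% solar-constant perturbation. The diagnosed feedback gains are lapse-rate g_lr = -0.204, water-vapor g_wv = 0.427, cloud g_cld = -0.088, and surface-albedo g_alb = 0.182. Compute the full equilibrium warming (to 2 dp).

Total gain g = -0.204 + 0.427 − 0.088 + 0.182 = 0.317.
Amplification A = 1/(1 − 0.317) = 1.464.
ΔT = 0.728 × 1.464 = 1.07 K.

1.07 K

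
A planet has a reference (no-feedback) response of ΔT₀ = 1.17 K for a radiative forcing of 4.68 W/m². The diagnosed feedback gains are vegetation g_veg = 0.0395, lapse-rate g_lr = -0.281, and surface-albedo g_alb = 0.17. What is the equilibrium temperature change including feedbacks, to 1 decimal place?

1.1 K

Total gain g = 0.0395 − 0.281 + 0.17 = -0.0715.
Amplification A = 1/(1 + 0.0715) = 0.9333.
ΔT = 1.17 × 0.9333 = 1.1 K.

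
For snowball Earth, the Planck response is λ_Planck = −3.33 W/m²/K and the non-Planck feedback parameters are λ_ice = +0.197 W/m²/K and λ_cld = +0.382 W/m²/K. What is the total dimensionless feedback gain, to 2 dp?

Convert to gains: g_ice = 0.197/3.33 = 0.05916; g_cld = 0.382/3.33 = 0.1147.
Total gain g = 0.17386.

0.17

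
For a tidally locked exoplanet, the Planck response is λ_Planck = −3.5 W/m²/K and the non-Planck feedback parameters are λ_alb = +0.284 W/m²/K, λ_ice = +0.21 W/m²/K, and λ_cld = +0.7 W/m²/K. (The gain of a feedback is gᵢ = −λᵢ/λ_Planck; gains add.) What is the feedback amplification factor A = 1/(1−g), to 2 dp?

1.52

Convert to gains: g_alb = 0.284/3.5 = 0.08114; g_ice = 0.21/3.5 = 0.06; g_cld = 0.7/3.5 = 0.2.
Total gain g = 0.34114.
A = 1/(1 − 0.34114) = 1.52.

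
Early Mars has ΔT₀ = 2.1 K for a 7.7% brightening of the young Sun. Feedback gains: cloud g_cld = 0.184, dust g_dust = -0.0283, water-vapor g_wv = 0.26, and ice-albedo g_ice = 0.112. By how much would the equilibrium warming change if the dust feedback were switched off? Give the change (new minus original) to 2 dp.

Original: g = 0.5277, ΔT = 2.1/(1−0.5277) = 4.4463 K.
Without dust: g' = 0.556, ΔT' = 2.1/(1−0.556) = 4.7297 K.
Change = 4.7297 − 4.4463 = 0.28 K.

0.28 K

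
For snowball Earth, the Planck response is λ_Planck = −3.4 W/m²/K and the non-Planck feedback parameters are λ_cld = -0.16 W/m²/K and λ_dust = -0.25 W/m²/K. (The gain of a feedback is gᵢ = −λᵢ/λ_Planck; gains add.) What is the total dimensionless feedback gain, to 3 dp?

Convert to gains: g_cld = -0.16/3.4 = -0.04706; g_dust = -0.25/3.4 = -0.07353.
Total gain g = -0.12059.

-0.121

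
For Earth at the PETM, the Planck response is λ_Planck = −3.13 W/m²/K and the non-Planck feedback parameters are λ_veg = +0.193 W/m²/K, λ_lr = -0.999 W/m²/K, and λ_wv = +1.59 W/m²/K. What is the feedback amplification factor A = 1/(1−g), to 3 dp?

1.334

Convert to gains: g_veg = 0.193/3.13 = 0.06166; g_lr = -0.999/3.13 = -0.3192; g_wv = 1.59/3.13 = 0.508.
Total gain g = 0.25046.
A = 1/(1 − 0.25046) = 1.334.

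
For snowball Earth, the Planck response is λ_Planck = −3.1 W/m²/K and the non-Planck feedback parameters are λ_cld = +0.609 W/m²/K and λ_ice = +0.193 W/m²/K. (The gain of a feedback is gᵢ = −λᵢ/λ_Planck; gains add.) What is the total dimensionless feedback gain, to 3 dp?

Convert to gains: g_cld = 0.609/3.1 = 0.1965; g_ice = 0.193/3.1 = 0.06226.
Total gain g = 0.25876.

0.259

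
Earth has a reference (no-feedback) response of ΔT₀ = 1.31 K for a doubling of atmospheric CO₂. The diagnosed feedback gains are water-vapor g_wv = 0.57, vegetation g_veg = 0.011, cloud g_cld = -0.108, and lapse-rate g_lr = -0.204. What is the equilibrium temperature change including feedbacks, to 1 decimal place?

Total gain g = 0.57 + 0.011 − 0.108 − 0.204 = 0.269.
Amplification A = 1/(1 − 0.269) = 1.368.
ΔT = 1.31 × 1.368 = 1.8 K.

1.8 K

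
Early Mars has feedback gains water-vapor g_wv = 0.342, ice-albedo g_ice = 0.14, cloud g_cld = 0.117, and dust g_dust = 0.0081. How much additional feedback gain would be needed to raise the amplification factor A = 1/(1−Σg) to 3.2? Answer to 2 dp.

Current total gain = 0.6071.
Target gain for A = 3.2: g* = 1 − 1/3.2 = 0.6875.
Additional gain needed = 0.6875 − 0.6071 = 0.08.

0.08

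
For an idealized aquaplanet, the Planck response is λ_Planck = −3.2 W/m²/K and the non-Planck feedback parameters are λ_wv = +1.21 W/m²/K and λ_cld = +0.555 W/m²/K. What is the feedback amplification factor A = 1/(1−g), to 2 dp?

Convert to gains: g_wv = 1.21/3.2 = 0.3781; g_cld = 0.555/3.2 = 0.1734.
Total gain g = 0.5515.
A = 1/(1 − 0.5515) = 2.23.

2.23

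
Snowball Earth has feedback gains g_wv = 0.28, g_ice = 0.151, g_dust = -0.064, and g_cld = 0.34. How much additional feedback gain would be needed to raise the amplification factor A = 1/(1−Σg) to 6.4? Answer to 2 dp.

Current total gain = 0.707.
Target gain for A = 6.4: g* = 1 − 1/6.4 = 0.8438.
Additional gain needed = 0.8438 − 0.707 = 0.14.

0.14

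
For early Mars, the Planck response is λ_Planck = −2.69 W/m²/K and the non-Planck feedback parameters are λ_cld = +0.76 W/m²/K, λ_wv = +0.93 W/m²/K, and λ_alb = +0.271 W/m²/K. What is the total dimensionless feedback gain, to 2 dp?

0.73

Convert to gains: g_cld = 0.76/2.69 = 0.2825; g_wv = 0.93/2.69 = 0.3457; g_alb = 0.271/2.69 = 0.1007.
Total gain g = 0.7289.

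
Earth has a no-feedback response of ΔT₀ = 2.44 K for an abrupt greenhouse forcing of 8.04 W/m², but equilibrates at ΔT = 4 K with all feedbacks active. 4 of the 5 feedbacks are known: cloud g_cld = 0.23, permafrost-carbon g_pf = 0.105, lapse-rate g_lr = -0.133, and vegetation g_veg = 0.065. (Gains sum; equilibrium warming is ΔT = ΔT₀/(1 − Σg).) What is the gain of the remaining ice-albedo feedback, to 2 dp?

Amplification A = ΔT/ΔT₀ = 4/2.44 = 1.639.
Total gain g = 1 − 1/A = 1 − 1/1.639 = 0.3899.
Known gains sum to 0.23 + 0.105 − 0.133 + 0.065 = 0.267.
g_ice = 0.3899 − 0.267 = 0.12.

0.12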